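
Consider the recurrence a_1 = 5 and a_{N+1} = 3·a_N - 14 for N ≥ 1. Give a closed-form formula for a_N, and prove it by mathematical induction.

a_N = -2·3^(N - 1) + 7

Computing the first terms: a_1 = 5, a_2 = 1, a_3 = -11. This suggests a_N = -2·3^(N - 1) + 7.
When N = 1: the formula gives 5 = 5 = a_1.
For the inductive step, assume it holds for an arbitrary j ≥ 1, so a_j = -2·3^(j - 1) + 7.
Then a_{j+1} = 3·a_j - 14 = 3·(-2·3^(j - 1) + 7) - 14 = -2·3^j + 7 = -2·3^((j+1) - 1) + 7,
which is the claimed formula at N = j+1.
Hence, by induction on N, the claim holds for every N ≥ 1.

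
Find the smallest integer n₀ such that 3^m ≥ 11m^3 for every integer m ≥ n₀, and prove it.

At m = 7: 2187 < 3773, so the inequality fails and n₀ ≥ 8. We prove 3^m ≥ 11m^3 for all m ≥ 8.
When m = 8: 3^m = 6561 and 11m^3 = 5632, so 6561 ≥ 5632.
For the inductive step, assume it holds for an arbitrary j ≥ 8, so 3^j ≥ 11j^3.
Then 3^(j + 1) = 3·(3^j) ≥ 3·(11j^3).
Also, for j ≥ 8 we have 3·(11j^3) ≥ 11(j+1)^3, since 3 ≥ (1 + 1/j)^3 for all j ≥ 8.
Combining, 3^(j + 1) ≥ 11(j+1)^3.
This completes the induction.
Hence the smallest such n₀ is 8.

n₀ = 8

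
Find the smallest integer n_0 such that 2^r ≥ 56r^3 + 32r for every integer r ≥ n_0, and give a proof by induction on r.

n_0 = 19

At r = 18: 262144 < 327168, so the inequality fails and n_0 ≥ 19. We prove 2^r ≥ 56r^3 + 32r for all r ≥ 19.
Base step (r = 19): 2^r = 524288 and 56r^3 + 32r = 384712, so 524288 ≥ 384712.
Inductive step: assume the claim holds for r = m, so 2^m ≥ 56m^3 + 32m.
Then 2^(m + 1) = 2·(2^m) ≥ 2·(56m^3 + 32m).
Also, for m ≥ 19 we have 2·(56m^3 + 32m) ≥ 56(m+1)^3 + 32(m+1), since 2·(56m^3 + 32m) − (56(m+1)^3 + 32(m+1)) = 56m^3 - 168m^2 - 136m - 88, which is nonnegative for all m ≥ 19.
Combining, 2^(m + 1) ≥ 56(m+1)^3 + 32(m+1).
Hence, by induction on r, the claim holds for every r ≥ 19.
Hence the smallest such n_0 is 19.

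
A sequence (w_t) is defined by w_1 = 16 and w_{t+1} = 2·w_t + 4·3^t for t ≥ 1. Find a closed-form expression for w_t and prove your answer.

w_t = 2^(t + 1) + 4·3^t

Computing the first terms: w_1 = 16, w_2 = 44, w_3 = 124. This suggests w_t = 2^(t + 1) + 4·3^t.
Base case (t = 1): the formula gives 16 = 16 = w_1.
Inductive step: suppose the statement holds for some k ≥ 1, so w_k = 2^(k + 1) + 4·3^k.
Then w_{k+1} = 2·w_k + 4·3^k = 2·(2^(k + 1) + 4·3^k) + 4·3^k = 2^(k + 2) + 4·3^(k + 1) = 2^((k+1) + 1) + 4·3^(k+1),
which is the claimed formula at t = k+1.
By induction, the statement is established for all t ≥ 1.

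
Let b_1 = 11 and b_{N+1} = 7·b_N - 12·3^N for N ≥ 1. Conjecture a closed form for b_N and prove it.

Computing the first terms: b_1 = 11, b_2 = 41, b_3 = 179. This suggests b_N = 3^(N + 1) + 2·7^(N - 1).
For the base case N = 1: the formula gives 11 = 11 = b_1.
Inductive step: suppose the statement holds for some j ≥ 1, so b_j = 3^(j + 1) + 2·7^(j - 1).
Then b_{j+1} = 7·b_j - 12·3^j = 7·(3^(j + 1) + 2·7^(j - 1)) - 12·3^j = 3^(j + 2) + 2·7^j = 3^((j+1) + 1) + 2·7^((j+1) - 1),
which is the claimed formula at N = j+1.
By the principle of mathematical induction, the result holds for all N ≥ 1.

b_N = 3^(N + 1) + 2·7^(N - 1)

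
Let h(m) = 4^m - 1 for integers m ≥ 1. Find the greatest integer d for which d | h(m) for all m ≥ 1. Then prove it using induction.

d = 3

Computing the first values: h(1) = 3 and h(2) = 15; gcd(3, 15) = 3, so d ≤ 3.
We prove 3 | 4^m - 1 for all m ≥ 1 by induction on m.
When m = 1: h(1) = 3 = 3·(1), so 3 | h(1).
Inductive step: suppose the statement holds for some r ≥ 1, i.e. 3 | h(r). Then
4^{r+1} − 1^{r+1} = 4·4^r − 1·1^r = 4·(4^r − 1^r) + (3)·1^r. The first term is divisible by 3 by the inductive hypothesis, and the second term (3)·1^r is divisible by 3 since 3 | 3. Hence 3 | h(r+1).
By the principle of mathematical induction, the result holds for all m ≥ 1.
Therefore the largest such d is 3.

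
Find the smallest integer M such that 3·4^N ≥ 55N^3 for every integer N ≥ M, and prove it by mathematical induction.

At N = 5: 3072 < 6875, so the inequality fails and M ≥ 6. We prove 3·4^N ≥ 55N^3 for all N ≥ 6.
When N = 6: 3·4^N = 12288 and 55N^3 = 11880, so 12288 ≥ 11880.
Inductive step: suppose the statement holds for some j ≥ 6, so 3·4^j ≥ 55j^3.
Then 3·4^(j + 1) = 4·(3·4^j) ≥ 4·(55j^3).
Also, for j ≥ 6 we have 4·(55j^3) ≥ 55(j+1)^3, since 4 ≥ (1 + 1/j)^3 for all j ≥ 6.
Combining, 3·4^(j + 1) ≥ 55(j+1)^3.
This completes the induction.
Hence the smallest such M is 6.

M = 6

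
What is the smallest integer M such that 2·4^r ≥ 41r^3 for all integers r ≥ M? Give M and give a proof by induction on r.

At r = 6: 8192 < 8856, so the inequality fails and M ≥ 7. We prove 2·4^r ≥ 41r^3 for all r ≥ 7.
When r = 7: 2·4^r = 32768 and 41r^3 = 14063, so 32768 ≥ 14063.
Inductive step: assume the claim holds for r = i, so 2·4^i ≥ 41i^3.
Then 2·4^(i + 1) = 4·(2·4^i) ≥ 4·(41i^3).
Also, for i ≥ 7 we have 4·(41i^3) ≥ 41(i+1)^3, since 4 ≥ (1 + 1/i)^3 for all i ≥ 7.
Combining, 2·4^(i + 1) ≥ 41(i+1)^3.
By induction, the statement is established for all r ≥ 7.
Hence the smallest such M is 7.

M = 7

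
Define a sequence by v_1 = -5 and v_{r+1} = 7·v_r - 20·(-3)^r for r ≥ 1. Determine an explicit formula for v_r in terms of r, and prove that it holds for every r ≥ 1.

Computing the first terms: v_1 = -5, v_2 = 25, v_3 = -5. This suggests v_r = 2(-3)^r + 7^(r - 1).
Base case (r = 1): the formula gives -5 = -5 = v_1.
Inductive step: suppose the statement holds for some m ≥ 1, so v_m = 2(-3)^m + 7^(m - 1).
Then v_{m+1} = 7·v_m - 20·(-3)^m = 7·(2(-3)^m + 7^(m - 1)) - 20·(-3)^m = 2(-3)^(m + 1) + 7^m = 2(-3)^(m+1) + 7^((m+1) - 1),
which is the claimed formula at r = m+1.
By the principle of mathematical induction, the result holds for all r ≥ 1.

v_r = 2(-3)^r + 7^(r - 1)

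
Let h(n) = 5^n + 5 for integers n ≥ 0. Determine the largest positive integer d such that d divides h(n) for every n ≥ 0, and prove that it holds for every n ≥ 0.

d = 2

Computing the first values: h(0) = 6 and h(1) = 10; gcd(6, 10) = 2, so d ≤ 2.
We prove 2 | 5^n + 5 for all n ≥ 0 by induction on n.
For the base case n = 0: h(0) = 6 = 2·(3), so 2 | h(0).
Inductive step: assume the claim holds for n = k, i.e. 2 | h(k). Then
h(k+1) = 5^(k+1) + 5 = 5·(5^k + 5) - 20 = 5·h(k) - 20. The first term is divisible by 2 by the inductive hypothesis, and -20 is divisible by 2. Hence 2 | h(k+1).
Hence, by induction on n, the claim holds for every n ≥ 0.
Therefore the largest such d is 2.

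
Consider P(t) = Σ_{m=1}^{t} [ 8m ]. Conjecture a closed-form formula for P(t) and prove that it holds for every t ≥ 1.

We claim P(t) = 4t(t + 1) for all t ≥ 1.
For the base case t = 1: P(1) = 8, and the closed form gives 8. They agree.
Inductive step: assume the claim holds for t = m, so P(m) = 4m(m + 1).
Then P(m+1) = P(m) + (8m + 8) = (4m(m + 1)) + (8m + 8).
Simplifying, P(m+1) = 4(m + 1)(m + 2) = 4(m+1)((m+1) + 1),
which is the closed form with t = m+1.
This completes the induction.

P(t) = 4t(t + 1)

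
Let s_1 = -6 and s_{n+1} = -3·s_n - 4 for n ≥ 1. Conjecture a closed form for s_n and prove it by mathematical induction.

Computing the first terms: s_1 = -6, s_2 = 14, s_3 = -46. This suggests s_n = -5(-3)^(n - 1) - 1.
Base step (n = 1): the formula gives -6 = -6 = s_1.
Suppose the result is true for n = i, so s_i = -5(-3)^(i - 1) - 1.
Then s_{i+1} = -3·s_i - 4 = -3·(-5(-3)^(i - 1) - 1) - 4 = -5(-3)^i - 1 = -5(-3)^((i+1) - 1) - 1,
which is the claimed formula at n = i+1.
By induction, the statement is established for all n ≥ 1.

s_n = -5(-3)^(n - 1) - 1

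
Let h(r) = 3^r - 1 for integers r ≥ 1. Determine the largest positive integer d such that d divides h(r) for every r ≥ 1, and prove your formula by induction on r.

Computing the first values: h(1) = 2 and h(2) = 8; gcd(2, 8) = 2, so d ≤ 2.
We prove 2 | 3^r - 1 for all r ≥ 1 by induction on r.
For the base case r = 1: h(1) = 2 = 2·(1), so 2 | h(1).
Inductive step: suppose the statement holds for some i ≥ 1, i.e. 2 | h(i). Then
3^{i+1} − 1^{i+1} = 3·3^i − 1·1^i = 3·(3^i − 1^i) + (2)·1^i. The first term is divisible by 2 by the inductive hypothesis, and the second term (2)·1^i is divisible by 2 since 2 | 2. Hence 2 | h(i+1).
This completes the induction.
Therefore the largest such d is 2.

d = 2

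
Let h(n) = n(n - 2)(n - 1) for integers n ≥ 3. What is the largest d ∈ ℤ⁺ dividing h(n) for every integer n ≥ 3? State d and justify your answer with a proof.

d = 6

Computing the first values: h(3) = 6 and h(4) = 24; gcd(6, 24) = 6, so d ≤ 6.
We prove 6 | n(n - 2)(n - 1) for all n ≥ 3 by induction on n.
For the base case n = 3: h(3) = 6 = 6·(1), so 6 | h(3).
Inductive step: assume the claim holds for n = j, i.e. 6 | h(j). Then
h(j+1) − h(j) = (j-1)·j·(j+1) − (j-2)·(j-1)·j = (j-1)·j·[(j+1) − (j-2)] = 3·(j-1)·j. The product of 2 consecutive integers is divisible by (2)! = 2, so h(j+1) − h(j) is divisible by 3·2 = 6. By the inductive hypothesis 6 | h(j), hence 6 | h(j+1).
By the principle of mathematical induction, the result holds for all n ≥ 3.
Therefore the largest such d is 6.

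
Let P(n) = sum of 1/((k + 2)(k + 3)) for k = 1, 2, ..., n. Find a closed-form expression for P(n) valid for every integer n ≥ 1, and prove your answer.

P(n) = n/(3(n + 3))

We claim P(n) = n/(3(n + 3)) for all n ≥ 1.
Base case (n = 1): P(1) = 1/12, and the closed form gives 1/12. They agree.
Inductive step: suppose the statement holds for some k ≥ 1, so P(k) = k/(3(k + 3)).
Then P(k+1) = P(k) + (1/((k + 3)(k + 4))) = (k/(3(k + 3))) + (1/((k + 3)(k + 4))).
Simplifying, P(k+1) = (k + 1)/(3(k + 4)) = (k+1)/(3((k+1) + 3)),
which is the closed form with n = k+1.
By induction, the statement is established for all n ≥ 1.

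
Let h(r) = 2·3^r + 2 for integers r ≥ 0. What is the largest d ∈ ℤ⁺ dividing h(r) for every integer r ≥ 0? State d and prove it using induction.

Computing the first values: h(0) = 4 and h(1) = 8; gcd(4, 8) = 4, so d ≤ 4.
We prove 4 | 2·3^r + 2 for all r ≥ 0 by induction on r.
When r = 0: h(0) = 4 = 4·(1), so 4 | h(0).
Inductive step: assume the claim holds for r = j, i.e. 4 | h(j). Then
h(j+1) = 2·3^(j+1) + 2 = 3·(2·3^j + 2) - 4 = 3·h(j) - 4. The first term is divisible by 4 by the inductive hypothesis, and -4 is divisible by 4. Hence 4 | h(j+1).
Hence, by induction on r, the claim holds for every r ≥ 0.
Therefore the largest such d is 4.

d = 4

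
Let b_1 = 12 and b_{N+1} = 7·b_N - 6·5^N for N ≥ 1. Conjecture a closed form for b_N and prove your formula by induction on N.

b_N = 3·5^N - 3·7^(N - 1)

Computing the first terms: b_1 = 12, b_2 = 54, b_3 = 228. This suggests b_N = 3·5^N - 3·7^(N - 1).
Base step (N = 1): the formula gives 12 = 12 = b_1.
For the inductive step, assume it holds for an arbitrary p ≥ 1, so b_p = 3·5^p - 3·7^(p - 1).
Then b_{p+1} = 7·b_p - 6·5^p = 7·(3·5^p - 3·7^(p - 1)) - 6·5^p = 3·5^(p + 1) - 3·7^p = 3·5^(p+1) - 3·7^((p+1) - 1),
which is the claimed formula at N = p+1.
Hence, by induction on N, the claim holds for every N ≥ 1.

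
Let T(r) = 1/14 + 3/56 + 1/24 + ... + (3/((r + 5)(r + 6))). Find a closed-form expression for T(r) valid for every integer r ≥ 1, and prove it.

T(r) = r/(2(r + 6))

We claim T(r) = r/(2(r + 6)) for all r ≥ 1.
When r = 1: T(1) = 1/14, and the closed form gives 1/14. They agree.
Inductive step: assume the claim holds for r = p, so T(p) = p/(2(p + 6)).
Then T(p+1) = T(p) + (3/((p + 6)(p + 7))) = (p/(2(p + 6))) + (3/((p + 6)(p + 7))).
Simplifying, T(p+1) = (p + 1)/(2(p + 7)) = (p+1)/(2((p+1) + 6)),
which is the closed form with r = p+1.
By the principle of mathematical induction, the result holds for all r ≥ 1.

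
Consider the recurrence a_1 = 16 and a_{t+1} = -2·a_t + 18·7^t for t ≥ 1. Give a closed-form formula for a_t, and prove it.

a_t = -(-2)^t + 2·7^t

Computing the first terms: a_1 = 16, a_2 = 94, a_3 = 694. This suggests a_t = -(-2)^t + 2·7^t.
When t = 1: the formula gives 16 = 16 = a_1.
Suppose the result is true for t = p, so a_p = -(-2)^p + 2·7^p.
Then a_{p+1} = -2·a_p + 18·7^p = -2·(-(-2)^p + 2·7^p) + 18·7^p = -(-2)^(p + 1) + 2·7^(p + 1),
which is the claimed formula at t = p+1.
This completes the induction.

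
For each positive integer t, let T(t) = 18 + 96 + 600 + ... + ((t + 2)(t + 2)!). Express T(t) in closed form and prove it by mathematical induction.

T(t) = (t + 3)! - 6

We claim T(t) = (t + 3)! - 6 for all t ≥ 1.
Base step (t = 1): T(1) = 18, and the closed form gives 18. They agree.
Inductive step: assume the claim holds for t = i, so T(i) = (i + 3)! - 6.
Then T(i+1) = T(i) + ((i + 3)(i + 3)!) = ((i + 3)! - 6) + ((i + 3)(i + 3)!).
Simplifying, T(i+1) = ((i+1) + 3)! - 6,
which is the closed form with t = i+1.
Hence, by induction on t, the claim holds for every t ≥ 1.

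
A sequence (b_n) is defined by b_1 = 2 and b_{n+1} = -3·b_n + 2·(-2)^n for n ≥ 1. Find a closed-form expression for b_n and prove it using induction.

Computing the first terms: b_1 = 2, b_2 = -10, b_3 = 38. This suggests b_n = -(-2)^(n + 1) - 2(-3)^n.
Base case (n = 1): the formula gives 2 = 2 = b_1.
Inductive step: suppose the statement holds for some i ≥ 1, so b_i = -(-2)^(i + 1) - 2(-3)^i.
Then b_{i+1} = -3·b_i + 2·(-2)^i = -3·(-(-2)^(i + 1) - 2(-3)^i) + 2·(-2)^i = -(-2)^(i + 2) - 2(-3)^(i + 1) = -(-2)^((i+1) + 1) - 2(-3)^(i+1),
which is the claimed formula at n = i+1.
This completes the induction.

b_n = -(-2)^(n + 1) - 2(-3)^n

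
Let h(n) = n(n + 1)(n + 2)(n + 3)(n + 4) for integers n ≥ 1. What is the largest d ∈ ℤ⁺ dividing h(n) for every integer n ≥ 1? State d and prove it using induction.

Computing the first values: h(1) = 120 and h(2) = 720; gcd(120, 720) = 120, so d ≤ 120.
We prove 120 | n(n + 1)(n + 2)(n + 3)(n + 4) for all n ≥ 1 by induction on n.
Base step (n = 1): h(1) = 120 = 120·(1), so 120 | h(1).
Inductive step: assume the claim holds for n = k, i.e. 120 | h(k). Then
h(k+1) − h(k) = (k+1)·(k+2)·(k+3)·(k+4)·(k+5) − k·(k+1)·(k+2)·(k+3)·(k+4) = (k+1)·(k+2)·(k+3)·(k+4)·[(k+5) − k] = 5·(k+1)·(k+2)·(k+3)·(k+4). The product of 4 consecutive integers is divisible by (4)! = 24, so h(k+1) − h(k) is divisible by 5·24 = 120. By the inductive hypothesis 120 | h(k), hence 120 | h(k+1).
Hence, by induction on n, the claim holds for every n ≥ 1.
Therefore the largest such d is 120.

d = 120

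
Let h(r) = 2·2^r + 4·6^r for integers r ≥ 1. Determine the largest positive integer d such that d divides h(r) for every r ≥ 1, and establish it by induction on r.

Computing the first values: h(1) = 28 and h(2) = 152; gcd(28, 152) = 4, so d ≤ 4.
We prove 4 | 2·2^r + 4·6^r for all r ≥ 1 by induction on r.
For the base case r = 1: h(1) = 28 = 4·(7), so 4 | h(1).
Suppose the result is true for r = m, i.e. 4 | h(m). Then
h(m+1) − 6·h(m) = (2·2^(m+1) + 4·6^(m+1)) − 6·(2·2^m + 4·6^m) = (2)·2^m·(2 − 6) = (-8)·2^m. Since 4 | h(m) by the inductive hypothesis, 4 | 6·h(m); and 4 | -8 since -8 = 4·-2. Therefore 4 | h(m+1).
By induction, the statement is established for all r ≥ 1.
Therefore the largest such d is 4.

d = 4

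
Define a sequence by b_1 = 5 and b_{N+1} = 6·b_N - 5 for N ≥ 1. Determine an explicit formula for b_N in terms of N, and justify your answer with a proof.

Computing the first terms: b_1 = 5, b_2 = 25, b_3 = 145. This suggests b_N = 4·6^(N - 1) + 1.
Base step (N = 1): the formula gives 5 = 5 = b_1.
For the inductive step, assume it holds for an arbitrary r ≥ 1, so b_r = 4·6^(r - 1) + 1.
Then b_{r+1} = 6·b_r - 5 = 6·(4·6^(r - 1) + 1) - 5 = 4·6^r + 1 = 4·6^((r+1) - 1) + 1,
which is the claimed formula at N = r+1.
By the principle of mathematical induction, the result holds for all N ≥ 1.

b_N = 4·6^(N - 1) + 1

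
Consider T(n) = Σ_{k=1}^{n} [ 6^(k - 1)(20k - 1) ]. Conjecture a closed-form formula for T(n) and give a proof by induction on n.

We claim T(n) = 6^n(4n - 1) + 1 for all n ≥ 1.
For the base case n = 1: T(1) = 19, and the closed form gives 19. They agree.
Inductive step: assume the claim holds for n = k, so T(k) = 6^k(4k - 1) + 1.
Then T(k+1) = T(k) + (6^k(20k + 19)) = (6^k(4k - 1) + 1) + (6^k(20k + 19)).
Simplifying, T(k+1) = 24·6^k·k + 18·6^k + 1 = 6^(k+1)(4(k+1) - 1) + 1,
which is the closed form with n = k+1.
By the principle of mathematical induction, the result holds for all n ≥ 1.

T(n) = 6^n(4n - 1) + 1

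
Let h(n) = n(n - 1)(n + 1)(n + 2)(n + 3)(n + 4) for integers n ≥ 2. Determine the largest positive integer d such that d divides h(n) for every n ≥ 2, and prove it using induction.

Computing the first values: h(2) = 720 and h(3) = 5040; gcd(720, 5040) = 720, so d ≤ 720.
We prove 720 | n(n - 1)(n + 1)(n + 2)(n + 3)(n + 4) for all n ≥ 2 by induction on n.
Base step (n = 2): h(2) = 720 = 720·(1), so 720 | h(2).
Inductive step: assume the claim holds for n = p, i.e. 720 | h(p). Then
h(p+1) − h(p) = p·(p+1)·(p+2)·(p+3)·(p+4)·(p+5) − (p-1)·p·(p+1)·(p+2)·(p+3)·(p+4) = p·(p+1)·(p+2)·(p+3)·(p+4)·[(p+5) − (p-1)] = 6·p·(p+1)·(p+2)·(p+3)·(p+4). The product of 5 consecutive integers is divisible by (5)! = 120, so h(p+1) − h(p) is divisible by 6·120 = 720. By the inductive hypothesis 720 | h(p), hence 720 | h(p+1).
By induction, the statement is established for all n ≥ 2.
Therefore the largest such d is 720.

d = 720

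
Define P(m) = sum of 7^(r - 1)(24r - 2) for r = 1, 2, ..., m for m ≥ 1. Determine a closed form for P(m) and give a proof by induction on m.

We claim P(m) = 7^m(4m - 1) + 1 for all m ≥ 1.
When m = 1: P(1) = 22, and the closed form gives 22. They agree.
Suppose the result is true for m = r, so P(r) = 7^r(4r - 1) + 1.
Then P(r+1) = P(r) + (7^r(24r + 22)) = (7^r(4r - 1) + 1) + (7^r(24r + 22)).
Simplifying, P(r+1) = 28·7^r·r + 21·7^r + 1 = 7^(r+1)(4(r+1) - 1) + 1,
which is the closed form with m = r+1.
This completes the induction.

P(m) = 7^m(4m - 1) + 1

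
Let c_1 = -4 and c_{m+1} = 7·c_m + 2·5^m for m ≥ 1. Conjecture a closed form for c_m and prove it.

c_m = -5^m + 7^(m - 1)

Computing the first terms: c_1 = -4, c_2 = -18, c_3 = -76. This suggests c_m = -5^m + 7^(m - 1).
When m = 1: the formula gives -4 = -4 = c_1.
Suppose the result is true for m = r, so c_r = -5^r + 7^(r - 1).
Then c_{r+1} = 7·c_r + 2·5^r = 7·(-5^r + 7^(r - 1)) + 2·5^r = -5^(r + 1) + 7^r = -5^(r+1) + 7^((r+1) - 1),
which is the claimed formula at m = r+1.
By induction, the statement is established for all m ≥ 1.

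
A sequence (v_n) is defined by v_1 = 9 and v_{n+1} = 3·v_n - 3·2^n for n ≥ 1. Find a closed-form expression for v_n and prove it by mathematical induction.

v_n = 3·2^n + 3^n

Computing the first terms: v_1 = 9, v_2 = 21, v_3 = 51. This suggests v_n = 3·2^n + 3^n.
Base case (n = 1): the formula gives 9 = 9 = v_1.
Inductive step: assume the claim holds for n = j, so v_j = 3·2^j + 3^j.
Then v_{j+1} = 3·v_j - 3·2^j = 3·(3·2^j + 3^j) - 3·2^j = 3·2^(j + 1) + 3^(j + 1),
which is the claimed formula at n = j+1.
By induction, the statement is established for all n ≥ 1.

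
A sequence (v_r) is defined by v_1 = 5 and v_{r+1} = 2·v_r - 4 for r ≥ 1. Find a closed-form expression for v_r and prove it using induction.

Computing the first terms: v_1 = 5, v_2 = 6, v_3 = 8. This suggests v_r = 2^(r - 1) + 4.
Base step (r = 1): the formula gives 5 = 5 = v_1.
Inductive step: suppose the statement holds for some j ≥ 1, so v_j = 2^(j - 1) + 4.
Then v_{j+1} = 2·v_j - 4 = 2·(2^(j - 1) + 4) - 4 = 2^j + 4 = 2^((j+1) - 1) + 4,
which is the claimed formula at r = j+1.
By the principle of mathematical induction, the result holds for all r ≥ 1.

v_r = 2^(r - 1) + 4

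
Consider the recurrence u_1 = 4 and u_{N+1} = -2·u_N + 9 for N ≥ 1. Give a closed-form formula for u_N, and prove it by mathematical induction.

u_N = (-2)^(N - 1) + 3

Computing the first terms: u_1 = 4, u_2 = 1, u_3 = 7. This suggests u_N = (-2)^(N - 1) + 3.
Base case (N = 1): the formula gives 4 = 4 = u_1.
For the inductive step, assume it holds for an arbitrary i ≥ 1, so u_i = (-2)^(i - 1) + 3.
Then u_{i+1} = -2·u_i + 9 = -2·((-2)^(i - 1) + 3) + 9 = (-2)^i + 3 = (-2)^((i+1) - 1) + 3,
which is the claimed formula at N = i+1.
This completes the induction.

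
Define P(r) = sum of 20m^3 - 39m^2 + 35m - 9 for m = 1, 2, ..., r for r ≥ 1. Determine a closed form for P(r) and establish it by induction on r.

We claim P(r) = r(5r + 2)(r^2 - r + 1) for all r ≥ 1.
Base step (r = 1): P(1) = 7, and the closed form gives 7. They agree.
For the inductive step, assume it holds for an arbitrary m ≥ 1, so P(m) = m(5m^3 - 3m^2 + 3m + 2).
Then P(m+1) = P(m) + (20m^3 + 21m^2 + 17m + 7) = (m(5m^3 - 3m^2 + 3m + 2)) + (20m^3 + 21m^2 + 17m + 7).
Simplifying, P(m+1) = (m + 1)(5m + 7)(m^2 + m + 1) = (m+1)(5(m+1) + 2)((m+1)^2 - (m+1) + 1),
which is the closed form with r = m+1.
This completes the induction.

P(r) = r(5r + 2)(r^2 - r + 1)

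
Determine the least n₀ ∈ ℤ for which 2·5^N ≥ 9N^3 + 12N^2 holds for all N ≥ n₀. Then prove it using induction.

n₀ = 4

At N = 3: 250 < 351, so the inequality fails and n₀ ≥ 4. We prove 2·5^N ≥ 9N^3 + 12N^2 for all N ≥ 4.
For the base case N = 4: 2·5^N = 1250 and 9N^3 + 12N^2 = 768, so 1250 ≥ 768.
Inductive step: suppose the statement holds for some k ≥ 4, so 2·5^k ≥ 9k^3 + 12k^2.
Then 2·5^(k + 1) = 5·(2·5^k) ≥ 5·(9k^3 + 12k^2).
Also, for k ≥ 4 we have 5·(9k^3 + 12k^2) ≥ 9(k+1)^3 + 12(k+1)^2, since 5·(9k^3 + 12k^2) − (9(k+1)^3 + 12(k+1)^2) = 36k^3 + 21k^2 - 51k - 21, which is nonnegative for all k ≥ 4.
Combining, 2·5^(k + 1) ≥ 9(k+1)^3 + 12(k+1)^2.
By induction, the statement is established for all N ≥ 4.
Hence the smallest such n₀ is 4.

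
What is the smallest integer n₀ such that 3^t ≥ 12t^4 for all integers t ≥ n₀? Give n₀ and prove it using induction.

n₀ = 11

At t = 10: 59049 < 120000, so the inequality fails and n₀ ≥ 11. We prove 3^t ≥ 12t^4 for all t ≥ 11.
Base case (t = 11): 3^t = 177147 and 12t^4 = 175692, so 177147 ≥ 175692.
Inductive step: assume the claim holds for t = p, so 3^p ≥ 12p^4.
Then 3^(p + 1) = 3·(3^p) ≥ 3·(12p^4).
Also, for p ≥ 11 we have 3·(12p^4) ≥ 12(p+1)^4, since 3 ≥ (1 + 1/p)^4 for all p ≥ 11.
Combining, 3^(p + 1) ≥ 12(p+1)^4.
By the principle of mathematical induction, the result holds for all t ≥ 11.
Hence the smallest such n₀ is 11.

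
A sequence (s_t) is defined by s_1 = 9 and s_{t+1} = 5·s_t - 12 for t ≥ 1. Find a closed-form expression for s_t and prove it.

s_t = 6·5^(t - 1) + 3

Computing the first terms: s_1 = 9, s_2 = 33, s_3 = 153. This suggests s_t = 6·5^(t - 1) + 3.
When t = 1: the formula gives 9 = 9 = s_1.
Inductive step: assume the claim holds for t = p, so s_p = 6·5^(p - 1) + 3.
Then s_{p+1} = 5·s_p - 12 = 5·(6·5^(p - 1) + 3) - 12 = 6·5^p + 3 = 6·5^((p+1) - 1) + 3,
which is the claimed formula at t = p+1.
Hence, by induction on t, the claim holds for every t ≥ 1.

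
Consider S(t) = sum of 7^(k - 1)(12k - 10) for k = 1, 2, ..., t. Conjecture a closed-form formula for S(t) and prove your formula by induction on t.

S(t) = 2·7^t(t - 1) + 2

We claim S(t) = 2·7^t(t - 1) + 2 for all t ≥ 1.
Base case (t = 1): S(1) = 2, and the closed form gives 2. They agree.
For the inductive step, assume it holds for an arbitrary k ≥ 1, so S(k) = 2·7^k(k - 1) + 2.
Then S(k+1) = S(k) + (7^k(12k + 2)) = (2·7^k(k - 1) + 2) + (7^k(12k + 2)).
Simplifying, S(k+1) = 14·7^k·k + 2 = 2·7^(k+1)((k+1) - 1) + 2,
which is the closed form with t = k+1.
By induction, the statement is established for all t ≥ 1.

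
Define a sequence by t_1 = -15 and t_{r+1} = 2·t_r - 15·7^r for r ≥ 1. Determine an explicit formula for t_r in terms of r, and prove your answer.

Computing the first terms: t_1 = -15, t_2 = -135, t_3 = -1005. This suggests t_r = 3·2^r - 3·7^r.
When r = 1: the formula gives -15 = -15 = t_1.
Suppose the result is true for r = k, so t_k = 3·2^k - 3·7^k.
Then t_{k+1} = 2·t_k - 15·7^k = 2·(3·2^k - 3·7^k) - 15·7^k = 3·2^(k + 1) - 3·7^(k + 1),
which is the claimed formula at r = k+1.
By induction, the statement is established for all r ≥ 1.

t_r = 3·2^r - 3·7^r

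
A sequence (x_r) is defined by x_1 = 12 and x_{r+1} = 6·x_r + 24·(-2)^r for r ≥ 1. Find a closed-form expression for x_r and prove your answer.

x_r = -3(-2)^r + 6^r

Computing the first terms: x_1 = 12, x_2 = 24, x_3 = 240. This suggests x_r = -3(-2)^r + 6^r.
For the base case r = 1: the formula gives 12 = 12 = x_1.
Inductive step: assume the claim holds for r = i, so x_i = -3(-2)^i + 6^i.
Then x_{i+1} = 6·x_i + 24·(-2)^i = 6·(-3(-2)^i + 6^i) + 24·(-2)^i = -3(-2)^(i + 1) + 6^(i + 1),
which is the claimed formula at r = i+1.
This completes the induction.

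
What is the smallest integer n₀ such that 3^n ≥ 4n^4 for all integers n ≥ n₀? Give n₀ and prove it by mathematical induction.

n₀ = 10

At n = 9: 19683 < 26244, so the inequality fails and n₀ ≥ 10. We prove 3^n ≥ 4n^4 for all n ≥ 10.
When n = 10: 3^n = 59049 and 4n^4 = 40000, so 59049 ≥ 40000.
For the inductive step, assume it holds for an arbitrary i ≥ 10, so 3^i ≥ 4i^4.
Then 3^(i + 1) = 3·(3^i) ≥ 3·(4i^4).
Also, for i ≥ 10 we have 3·(4i^4) ≥ 4(i+1)^4, since 3 ≥ (1 + 1/i)^4 for all i ≥ 10.
Combining, 3^(i + 1) ≥ 4(i+1)^4.
By induction, the statement is established for all n ≥ 10.
Hence the smallest such n₀ is 10.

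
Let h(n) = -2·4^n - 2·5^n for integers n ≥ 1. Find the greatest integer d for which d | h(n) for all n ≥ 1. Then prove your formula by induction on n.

d = 2

Computing the first values: h(1) = -18 and h(2) = -82; gcd(-18, -82) = 2, so d ≤ 2.
We prove 2 | -2·4^n - 2·5^n for all n ≥ 1 by induction on n.
Base step (n = 1): h(1) = -18 = 2·(-9), so 2 | h(1).
Inductive step: assume the claim holds for n = m, i.e. 2 | h(m). Then
h(m+1) − 5·h(m) = (-2·4^(m+1) - 2·5^(m+1)) − 5·(-2·4^m - 2·5^m) = (-2)·4^m·(4 − 5) = (2)·4^m. Since 2 | h(m) by the inductive hypothesis, 2 | 5·h(m); and 2 | 2 since 2 = 2·1. Therefore 2 | h(m+1).
Hence, by induction on n, the claim holds for every n ≥ 1.
Therefore the largest such d is 2.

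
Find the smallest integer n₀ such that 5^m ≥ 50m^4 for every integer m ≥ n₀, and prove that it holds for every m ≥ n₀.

At m = 7: 78125 < 120050, so the inequality fails and n₀ ≥ 8. We prove 5^m ≥ 50m^4 for all m ≥ 8.
Base step (m = 8): 5^m = 390625 and 50m^4 = 204800, so 390625 ≥ 204800.
Inductive step: suppose the statement holds for some k ≥ 8, so 5^k ≥ 50k^4.
Then 5^(k + 1) = 5·(5^k) ≥ 5·(50k^4).
Also, for k ≥ 8 we have 5·(50k^4) ≥ 50(k+1)^4, since 5 ≥ (1 + 1/k)^4 for all k ≥ 8.
Combining, 5^(k + 1) ≥ 50(k+1)^4.
This completes the induction.
Hence the smallest such n₀ is 8.

n₀ = 8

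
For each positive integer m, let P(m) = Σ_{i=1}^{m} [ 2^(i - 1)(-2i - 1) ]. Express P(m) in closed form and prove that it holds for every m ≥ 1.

P(m) = 2^m(-2m + 1) - 1

We claim P(m) = 2^m(-2m + 1) - 1 for all m ≥ 1.
When m = 1: P(1) = -3, and the closed form gives -3. They agree.
Inductive step: assume the claim holds for m = i, so P(i) = 2^i(-2i + 1) - 1.
Then P(i+1) = P(i) + (2^i(-2i - 3)) = (2^i(-2i + 1) - 1) + (2^i(-2i - 3)).
Simplifying, P(i+1) = -4·2^i·i - 2·2^i - 1 = 2^(i+1)(-2(i+1) + 1) - 1,
which is the closed form with m = i+1.
By the principle of mathematical induction, the result holds for all m ≥ 1.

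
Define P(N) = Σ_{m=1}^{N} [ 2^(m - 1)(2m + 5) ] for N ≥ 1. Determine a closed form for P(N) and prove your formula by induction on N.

P(N) = 2^N(2N + 3) - 3

We claim P(N) = 2^N(2N + 3) - 3 for all N ≥ 1.
Base step (N = 1): P(1) = 7, and the closed form gives 7. They agree.
Suppose the result is true for N = m, so P(m) = 2^m(2m + 3) - 3.
Then P(m+1) = P(m) + (2^m(2m + 7)) = (2^m(2m + 3) - 3) + (2^m(2m + 7)).
Simplifying, P(m+1) = 4·2^m·m + 10·2^m - 3 = 2^(m+1)(2(m+1) + 3) - 3,
which is the closed form with N = m+1.
Hence, by induction on N, the claim holds for every N ≥ 1.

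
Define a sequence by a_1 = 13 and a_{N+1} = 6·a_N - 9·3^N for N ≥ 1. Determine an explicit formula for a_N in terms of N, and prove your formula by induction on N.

a_N = 3^(N + 1) + 4·6^(N - 1)

Computing the first terms: a_1 = 13, a_2 = 51, a_3 = 225. This suggests a_N = 3^(N + 1) + 4·6^(N - 1).
For the base case N = 1: the formula gives 13 = 13 = a_1.
Inductive step: assume the claim holds for N = j, so a_j = 3^(j + 1) + 4·6^(j - 1).
Then a_{j+1} = 6·a_j - 9·3^j = 6·(3^(j + 1) + 4·6^(j - 1)) - 9·3^j = 3^(j + 2) + 4·6^j = 3^((j+1) + 1) + 4·6^((j+1) - 1),
which is the claimed formula at N = j+1.
By the principle of mathematical induction, the result holds for all N ≥ 1.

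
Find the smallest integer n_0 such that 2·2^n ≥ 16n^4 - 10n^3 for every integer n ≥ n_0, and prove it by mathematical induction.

n_0 = 21

At n = 20: 2097152 < 2480000, so the inequality fails and n_0 ≥ 21. We prove 2·2^n ≥ 16n^4 - 10n^3 for all n ≥ 21.
For the base case n = 21: 2·2^n = 4194304 and 16n^4 - 10n^3 = 3019086, so 4194304 ≥ 3019086.
Suppose the result is true for n = i, so 2·2^i ≥ 16i^4 - 10i^3.
Then 2·2^(i + 1) = 2·(2·2^i) ≥ 2·(16i^4 - 10i^3).
Also, for i ≥ 21 we have 2·(16i^4 - 10i^3) ≥ 16(i+1)^4 - 10(i+1)^3, since 2·(16i^4 - 10i^3) − (16(i+1)^4 - 10(i+1)^3) = 16i^4 - 74i^3 - 66i^2 - 34i - 6, which is nonnegative for all i ≥ 21.
Combining, 2·2^(i + 1) ≥ 16(i+1)^4 - 10(i+1)^3.
Hence, by induction on n, the claim holds for every n ≥ 21.
Hence the smallest such n_0 is 21.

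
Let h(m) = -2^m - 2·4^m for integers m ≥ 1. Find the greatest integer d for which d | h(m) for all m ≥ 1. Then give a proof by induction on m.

d = 2

Computing the first values: h(1) = -10 and h(2) = -36; gcd(-10, -36) = 2, so d ≤ 2.
We prove 2 | -2^m - 2·4^m for all m ≥ 1 by induction on m.
Base step (m = 1): h(1) = -10 = 2·(-5), so 2 | h(1).
For the inductive step, assume it holds for an arbitrary r ≥ 1, i.e. 2 | h(r). Then
h(r+1) − 4·h(r) = (-2^(r+1) - 2·4^(r+1)) − 4·(-2^r - 2·4^r) = (-1)·2^r·(2 − 4) = (2)·2^r. Since 2 | h(r) by the inductive hypothesis, 2 | 4·h(r); and 2 | 2 since 2 = 2·1. Therefore 2 | h(r+1).
This completes the induction.
Therefore the largest such d is 2.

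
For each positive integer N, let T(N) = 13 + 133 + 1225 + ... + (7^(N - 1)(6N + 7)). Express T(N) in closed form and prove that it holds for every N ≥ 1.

T(N) = 7^N(N + 1) - 1

We claim T(N) = 7^N(N + 1) - 1 for all N ≥ 1.
Base step (N = 1): T(1) = 13, and the closed form gives 13. They agree.
Inductive step: suppose the statement holds for some i ≥ 1, so T(i) = 7^i(i + 1) - 1.
Then T(i+1) = T(i) + (7^i(6i + 13)) = (7^i(i + 1) - 1) + (7^i(6i + 13)).
Simplifying, T(i+1) = 7·7^i·i + 14·7^i - 1 = 7^(i+1)((i+1) + 1) - 1,
which is the closed form with N = i+1.
Hence, by induction on N, the claim holds for every N ≥ 1.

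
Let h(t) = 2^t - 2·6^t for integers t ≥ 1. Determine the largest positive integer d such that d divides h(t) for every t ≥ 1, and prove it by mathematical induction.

Computing the first values: h(1) = -10 and h(2) = -68; gcd(-10, -68) = 2, so d ≤ 2.
We prove 2 | 2^t - 2·6^t for all t ≥ 1 by induction on t.
Base case (t = 1): h(1) = -10 = 2·(-5), so 2 | h(1).
Suppose the result is true for t = p, i.e. 2 | h(p). Then
h(p+1) − 6·h(p) = (2^(p+1) - 2·6^(p+1)) − 6·(2^p - 2·6^p) = (1)·2^p·(2 − 6) = (-4)·2^p. Since 2 | h(p) by the inductive hypothesis, 2 | 6·h(p); and 2 | -4 since -4 = 2·-2. Therefore 2 | h(p+1).
This completes the induction.
Therefore the largest such d is 2.

d = 2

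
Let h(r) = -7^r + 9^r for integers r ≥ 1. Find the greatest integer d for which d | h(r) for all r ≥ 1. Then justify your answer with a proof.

Computing the first values: h(1) = 2 and h(2) = 32; gcd(2, 32) = 2, so d ≤ 2.
We prove 2 | -7^r + 9^r for all r ≥ 1 by induction on r.
Base case (r = 1): h(1) = 2 = 2·(1), so 2 | h(1).
Suppose the result is true for r = p, i.e. 2 | h(p). Then
9^{p+1} − 7^{p+1} = 9·9^p − 7·7^p = 9·(9^p − 7^p) + (2)·7^p. The first term is divisible by 2 by the inductive hypothesis, and the second term (2)·7^p is divisible by 2 since 2 | 2. Hence 2 | h(p+1).
By the principle of mathematical induction, the result holds for all r ≥ 1.
Therefore the largest such d is 2.

d = 2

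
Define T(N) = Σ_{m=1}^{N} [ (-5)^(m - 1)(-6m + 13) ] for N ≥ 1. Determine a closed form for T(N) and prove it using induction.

T(N) = (-5)^N(N - 2) + 2

We claim T(N) = (-5)^N(N - 2) + 2 for all N ≥ 1.
For the base case N = 1: T(1) = 7, and the closed form gives 7. They agree.
Inductive step: assume the claim holds for N = m, so T(m) = (-5)^m(m - 2) + 2.
Then T(m+1) = T(m) + ((-5)^m(-6m + 7)) = ((-5)^m(m - 2) + 2) + ((-5)^m(-6m + 7)).
Simplifying, T(m+1) = (-5)^(m + 1)m - (-5)^(m + 1) + 2 = (-5)^(m+1)((m+1) - 2) + 2,
which is the closed form with N = m+1.
By the principle of mathematical induction, the result holds for all N ≥ 1.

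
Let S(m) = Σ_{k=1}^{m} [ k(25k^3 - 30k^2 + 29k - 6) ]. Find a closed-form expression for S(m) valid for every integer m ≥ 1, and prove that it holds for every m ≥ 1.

S(m) = m(m + 1)(5m^3 + 3m + 1)

We claim S(m) = m(m + 1)(5m^3 + 3m + 1) for all m ≥ 1.
Base step (m = 1): S(1) = 18, and the closed form gives 18. They agree.
Suppose the result is true for m = k, so S(k) = k(5k^4 + 5k^3 + 3k^2 + 4k + 1).
Then S(k+1) = S(k) + (25k^4 + 70k^3 + 89k^2 + 62k + 18) = (k(5k^4 + 5k^3 + 3k^2 + 4k + 1)) + (25k^4 + 70k^3 + 89k^2 + 62k + 18).
Simplifying, S(k+1) = (k + 1)(k + 2)(5k^3 + 15k^2 + 18k + 9) = (k+1)((k+1) + 1)(5(k+1)^3 + 3(k+1) + 1),
which is the closed form with m = k+1.
By the principle of mathematical induction, the result holds for all m ≥ 1.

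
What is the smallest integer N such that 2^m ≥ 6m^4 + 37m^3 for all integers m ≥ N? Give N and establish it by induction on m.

N = 21

At m = 20: 1048576 < 1256000, so the inequality fails and N ≥ 21. We prove 2^m ≥ 6m^4 + 37m^3 for all m ≥ 21.
Base step (m = 21): 2^m = 2097152 and 6m^4 + 37m^3 = 1509543, so 2097152 ≥ 1509543.
Inductive step: suppose the statement holds for some i ≥ 21, so 2^i ≥ 6i^4 + 37i^3.
Then 2^(i + 1) = 2·(2^i) ≥ 2·(6i^4 + 37i^3).
Also, for i ≥ 21 we have 2·(6i^4 + 37i^3) ≥ 6(i+1)^4 + 37(i+1)^3, since 2·(6i^4 + 37i^3) − (6(i+1)^4 + 37(i+1)^3) = 6i^4 + 13i^3 - 147i^2 - 135i - 43, which is nonnegative for all i ≥ 21.
Combining, 2^(i + 1) ≥ 6(i+1)^4 + 37(i+1)^3.
This completes the induction.
Hence the smallest such N is 21.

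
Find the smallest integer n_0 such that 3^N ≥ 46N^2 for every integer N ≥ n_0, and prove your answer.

n_0 = 8

At N = 7: 2187 < 2254, so the inequality fails and n_0 ≥ 8. We prove 3^N ≥ 46N^2 for all N ≥ 8.
When N = 8: 3^N = 6561 and 46N^2 = 2944, so 6561 ≥ 2944.
For the inductive step, assume it holds for an arbitrary r ≥ 8, so 3^r ≥ 46r^2.
Then 3^(r + 1) = 3·(3^r) ≥ 3·(46r^2).
Also, for r ≥ 8 we have 3·(46r^2) ≥ 46(r+1)^2, since 3 ≥ (1 + 1/r)^2 for all r ≥ 8.
Combining, 3^(r + 1) ≥ 46(r+1)^2.
By the principle of mathematical induction, the result holds for all N ≥ 8.
Hence the smallest such n_0 is 8.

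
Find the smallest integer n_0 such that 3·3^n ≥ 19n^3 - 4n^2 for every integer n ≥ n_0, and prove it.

n_0 = 7

At n = 6: 2187 < 3960, so the inequality fails and n_0 ≥ 7. We prove 3·3^n ≥ 19n^3 - 4n^2 for all n ≥ 7.
When n = 7: 3·3^n = 6561 and 19n^3 - 4n^2 = 6321, so 6561 ≥ 6321.
Inductive step: assume the claim holds for n = j, so 3·3^j ≥ 19j^3 - 4j^2.
Then 3·3^(j + 1) = 3·(3·3^j) ≥ 3·(19j^3 - 4j^2).
Also, for j ≥ 7 we have 3·(19j^3 - 4j^2) ≥ 19(j+1)^3 - 4(j+1)^2, since 3·(19j^3 - 4j^2) − (19(j+1)^3 - 4(j+1)^2) = 38j^3 - 65j^2 - 49j - 15, which is nonnegative for all j ≥ 7.
Combining, 3·3^(j + 1) ≥ 19(j+1)^3 - 4(j+1)^2.
By the principle of mathematical induction, the result holds for all n ≥ 7.
Hence the smallest such n_0 is 7.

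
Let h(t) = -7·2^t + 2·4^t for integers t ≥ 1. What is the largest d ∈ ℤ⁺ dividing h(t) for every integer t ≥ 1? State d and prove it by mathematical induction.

Computing the first values: h(1) = -6 and h(2) = 4; gcd(-6, 4) = 2, so d ≤ 2.
We prove 2 | -7·2^t + 2·4^t for all t ≥ 1 by induction on t.
For the base case t = 1: h(1) = -6 = 2·(-3), so 2 | h(1).
For the inductive step, assume it holds for an arbitrary r ≥ 1, i.e. 2 | h(r). Then
h(r+1) − 4·h(r) = (-7·2^(r+1) + 2·4^(r+1)) − 4·(-7·2^r + 2·4^r) = (-7)·2^r·(2 − 4) = (14)·2^r. Since 2 | h(r) by the inductive hypothesis, 2 | 4·h(r); and 2 | 14 since 14 = 2·7. Therefore 2 | h(r+1).
By induction, the statement is established for all t ≥ 1.
Therefore the largest such d is 2.

d = 2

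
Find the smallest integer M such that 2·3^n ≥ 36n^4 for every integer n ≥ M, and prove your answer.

M = 12

At n = 11: 354294 < 527076, so the inequality fails and M ≥ 12. We prove 2·3^n ≥ 36n^4 for all n ≥ 12.
When n = 12: 2·3^n = 1062882 and 36n^4 = 746496, so 1062882 ≥ 746496.
Suppose the result is true for n = j, so 2·3^j ≥ 36j^4.
Then 2·3^(j + 1) = 3·(2·3^j) ≥ 3·(36j^4).
Also, for j ≥ 12 we have 3·(36j^4) ≥ 36(j+1)^4, since 3 ≥ (1 + 1/j)^4 for all j ≥ 12.
Combining, 2·3^(j + 1) ≥ 36(j+1)^4.
By induction, the statement is established for all n ≥ 12.
Hence the smallest such M is 12.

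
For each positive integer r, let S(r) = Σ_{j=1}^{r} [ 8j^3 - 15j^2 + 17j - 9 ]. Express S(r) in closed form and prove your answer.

S(r) = r(2r^3 - r^2 + 3r - 3)

We claim S(r) = r(2r^3 - r^2 + 3r - 3) for all r ≥ 1.
For the base case r = 1: S(1) = 1, and the closed form gives 1. They agree.
For the inductive step, assume it holds for an arbitrary j ≥ 1, so S(j) = j(2j^3 - j^2 + 3j - 3).
Then S(j+1) = S(j) + (8j^3 + 9j^2 + 11j + 1) = (j(2j^3 - j^2 + 3j - 3)) + (8j^3 + 9j^2 + 11j + 1).
Simplifying, S(j+1) = (j + 1)(2j^3 + 5j^2 + 7j + 1) = (j+1)(2(j+1)^3 - (j+1)^2 + 3(j+1) - 3),
which is the closed form with r = j+1.
This completes the induction.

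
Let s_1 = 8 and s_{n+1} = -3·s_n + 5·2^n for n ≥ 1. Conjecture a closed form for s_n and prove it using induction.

Computing the first terms: s_1 = 8, s_2 = -14, s_3 = 62. This suggests s_n = -2(-3)^n + 2^n.
Base step (n = 1): the formula gives 8 = 8 = s_1.
For the inductive step, assume it holds for an arbitrary j ≥ 1, so s_j = -2(-3)^j + 2^j.
Then s_{j+1} = -3·s_j + 5·2^j = -3·(-2(-3)^j + 2^j) + 5·2^j = -2(-3)^(j + 1) + 2^(j + 1),
which is the claimed formula at n = j+1.
By the principle of mathematical induction, the result holds for all n ≥ 1.

s_n = -2(-3)^n + 2^n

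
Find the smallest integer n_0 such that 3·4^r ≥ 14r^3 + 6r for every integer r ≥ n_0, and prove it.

n_0 = 5

At r = 4: 768 < 920, so the inequality fails and n_0 ≥ 5. We prove 3·4^r ≥ 14r^3 + 6r for all r ≥ 5.
When r = 5: 3·4^r = 3072 and 14r^3 + 6r = 1780, so 3072 ≥ 1780.
Inductive step: suppose the statement holds for some i ≥ 5, so 3·4^i ≥ 14i^3 + 6i.
Then 3·4^(i + 1) = 4·(3·4^i) ≥ 4·(14i^3 + 6i).
Also, for i ≥ 5 we have 4·(14i^3 + 6i) ≥ 14(i+1)^3 + 6(i+1), since 4·(14i^3 + 6i) − (14(i+1)^3 + 6(i+1)) = 42i^3 - 42i^2 - 24i - 20, which is nonnegative for all i ≥ 5.
Combining, 3·4^(i + 1) ≥ 14(i+1)^3 + 6(i+1).
This completes the induction.
Hence the smallest such n_0 is 5.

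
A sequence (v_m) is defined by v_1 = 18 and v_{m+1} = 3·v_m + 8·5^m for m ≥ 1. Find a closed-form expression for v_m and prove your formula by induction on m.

Computing the first terms: v_1 = 18, v_2 = 94, v_3 = 482. This suggests v_m = -2·3^(m - 1) + 4·5^m.
Base case (m = 1): the formula gives 18 = 18 = v_1.
Inductive step: suppose the statement holds for some r ≥ 1, so v_r = -2·3^(r - 1) + 4·5^r.
Then v_{r+1} = 3·v_r + 8·5^r = 3·(-2·3^(r - 1) + 4·5^r) + 8·5^r = -2·3^r + 4·5^(r + 1) = -2·3^((r+1) - 1) + 4·5^(r+1),
which is the claimed formula at m = r+1.
By the principle of mathematical induction, the result holds for all m ≥ 1.

v_m = -2·3^(m - 1) + 4·5^m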